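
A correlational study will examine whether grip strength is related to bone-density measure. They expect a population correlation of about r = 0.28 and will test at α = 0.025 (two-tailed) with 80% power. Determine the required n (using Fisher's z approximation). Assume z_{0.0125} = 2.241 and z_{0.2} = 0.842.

Fisher's z: C = ½·ln((1+r)/(1−r)) = ½·ln(1.7778) = 0.2877.
n = ((z_{α/2} + z_β)/C)² + 3.
(2.241 + 0.842) / 0.2877 = 3.083 / 0.2877 = 10.716.
n = 10.716² + 3 = 114.83 + 3 = 117.8.
Round up.

n = 118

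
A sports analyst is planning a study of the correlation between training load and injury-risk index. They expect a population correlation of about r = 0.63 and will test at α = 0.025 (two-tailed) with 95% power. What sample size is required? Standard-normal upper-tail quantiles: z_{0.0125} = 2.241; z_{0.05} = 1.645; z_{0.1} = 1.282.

Fisher's z: C = ½·ln((1+r)/(1−r)) = ½·ln(4.4054) = 0.7414.
n = ((z_{α/2} + z_β)/C)² + 3.
(2.241 + 1.645) / 0.7414 = 3.886 / 0.7414 = 5.241.
n = 5.241² + 3 = 27.47 + 3 = 30.5.
Round up.

n = 31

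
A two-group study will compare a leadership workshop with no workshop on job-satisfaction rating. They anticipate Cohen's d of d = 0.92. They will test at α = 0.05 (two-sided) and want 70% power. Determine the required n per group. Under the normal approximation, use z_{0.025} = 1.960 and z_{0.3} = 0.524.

n = 15 per group

For two independent groups with equal n: n = 2·((z_{α/2} + z_β) / d)².
z_{α/2} + z_β = 1.960 + 0.524 = 2.484.
n = 2 × (2.484 / 0.92)² = 2 × 2.700² = 2 × 7.29 = 14.6.
Round up to the next whole participant.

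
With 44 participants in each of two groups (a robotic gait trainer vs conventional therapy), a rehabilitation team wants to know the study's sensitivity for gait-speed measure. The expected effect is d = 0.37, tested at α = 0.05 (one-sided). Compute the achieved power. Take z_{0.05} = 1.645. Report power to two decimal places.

power ≈ 0.54

For two equal groups, power = Φ(d·√(n/2) − z_{α}).
d·√(n/2) = 0.37 × √(44/2) = 0.37 × 4.690 = 1.735.
z_β = 1.735 − 1.645 = 0.090.
Power = Φ(0.090) = 0.536.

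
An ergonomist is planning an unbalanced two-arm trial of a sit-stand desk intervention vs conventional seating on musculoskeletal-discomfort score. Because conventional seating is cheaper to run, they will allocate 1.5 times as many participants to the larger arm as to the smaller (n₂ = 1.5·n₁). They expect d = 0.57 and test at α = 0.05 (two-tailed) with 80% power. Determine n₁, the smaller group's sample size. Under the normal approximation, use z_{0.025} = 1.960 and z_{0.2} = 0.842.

n₁ = 41

With allocation ratio k = n₂/n₁ = 1.5, Var(x̄₁−x̄₂) = σ²(1/n₁ + 1/(k·n₁)) = σ²·(k+1)/(k·n₁).
So n₁ = (1 + 1/k)·((z_{α/2} + z_β)/d)² = 1.667 × (2.802/0.57)².
n₁ = 1.667 × 24.16 = 40.3.
Round up: n₁ = 41, giving n₂ = ⌈1.5 × 41⌉ = ⌈61.5⌉ = 62.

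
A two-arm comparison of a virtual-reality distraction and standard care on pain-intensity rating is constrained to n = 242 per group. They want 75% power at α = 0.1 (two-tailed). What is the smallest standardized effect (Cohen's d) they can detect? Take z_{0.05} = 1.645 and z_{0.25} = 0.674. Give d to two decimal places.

For two independent groups of n = 242 each: d_min = (z_{α/2} + z_β)·√(2/n).
z-sum = 1.645 + 0.674 = 2.319.
d_min = 2.319 × √(2/242) = 2.319 × 0.0909 = 0.211.

d_min ≈ 0.21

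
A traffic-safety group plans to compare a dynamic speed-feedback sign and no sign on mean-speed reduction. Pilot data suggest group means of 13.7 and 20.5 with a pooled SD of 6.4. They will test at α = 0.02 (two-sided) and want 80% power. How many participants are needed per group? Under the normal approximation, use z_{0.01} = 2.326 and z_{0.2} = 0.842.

Cohen's d = |M₁ − M₂| / SD_pooled = |13.7 − 20.5| / 6.4 = 6.8 / 6.4 = 1.062.
For two independent groups with equal n: n = 2·((z_{α/2} + z_β) / d)².
z_{α/2} + z_β = 2.326 + 0.842 = 3.168.
n = 2 × (3.168 / 1.062)² = 2 × 2.983² = 2 × 8.90 = 17.8.
Round up to the next whole participant.

n = 18 per group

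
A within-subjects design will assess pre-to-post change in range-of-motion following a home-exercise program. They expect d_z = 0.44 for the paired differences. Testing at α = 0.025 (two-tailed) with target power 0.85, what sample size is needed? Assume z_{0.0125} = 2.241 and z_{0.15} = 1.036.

n = 56 pairs

For a paired (one-sample on differences) test: n = ((z_{α/2} + z_β) / d)².
z_{α/2} + z_β = 2.241 + 1.036 = 3.277.
n = (3.277 / 0.44)² = 7.448² = 55.47.
Round up.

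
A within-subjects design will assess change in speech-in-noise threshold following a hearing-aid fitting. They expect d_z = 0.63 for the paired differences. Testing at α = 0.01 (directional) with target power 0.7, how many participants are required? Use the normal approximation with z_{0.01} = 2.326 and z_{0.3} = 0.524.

n = 21 pairs

For a paired (one-sample on differences) test: n = ((z_{α} + z_β) / d)².
z_{α} + z_β = 2.326 + 0.524 = 2.850.
n = (2.850 / 0.63)² = 4.524² = 20.46.
Round up.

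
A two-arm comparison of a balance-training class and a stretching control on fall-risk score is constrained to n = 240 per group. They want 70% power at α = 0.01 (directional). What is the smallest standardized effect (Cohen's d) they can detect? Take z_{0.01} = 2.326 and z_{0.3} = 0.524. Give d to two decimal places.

For two independent groups of n = 240 each: d_min = (z_{α} + z_β)·√(2/n).
z-sum = 2.326 + 0.524 = 2.850.
d_min = 2.850 × √(2/240) = 2.850 × 0.0913 = 0.260.

d_min ≈ 0.26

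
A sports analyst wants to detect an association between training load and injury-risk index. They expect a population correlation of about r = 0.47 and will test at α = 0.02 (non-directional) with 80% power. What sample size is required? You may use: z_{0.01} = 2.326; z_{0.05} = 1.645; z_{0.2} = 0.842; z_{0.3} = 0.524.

Fisher's z: C = ½·ln((1+r)/(1−r)) = ½·ln(2.7736) = 0.5101.
n = ((z_{α/2} + z_β)/C)² + 3.
(2.326 + 0.842) / 0.5101 = 3.168 / 0.5101 = 6.211.
n = 6.211² + 3 = 38.57 + 3 = 41.6.
Round up.

n = 42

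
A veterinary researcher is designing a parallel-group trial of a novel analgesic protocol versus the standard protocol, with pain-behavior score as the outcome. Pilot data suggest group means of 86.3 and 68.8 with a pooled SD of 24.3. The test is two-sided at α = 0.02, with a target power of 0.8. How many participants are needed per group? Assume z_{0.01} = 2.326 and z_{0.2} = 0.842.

n = 39 per group

Cohen's d = |M₁ − M₂| / SD_pooled = |86.3 − 68.8| / 24.3 = 17.5 / 24.3 = 0.720.
For two independent groups with equal n: n = 2·((z_{α/2} + z_β) / d)².
z_{α/2} + z_β = 2.326 + 0.842 = 3.168.
n = 2 × (3.168 / 0.720)² = 2 × 4.400² = 2 × 19.36 = 38.7.
Round up to the next whole participant.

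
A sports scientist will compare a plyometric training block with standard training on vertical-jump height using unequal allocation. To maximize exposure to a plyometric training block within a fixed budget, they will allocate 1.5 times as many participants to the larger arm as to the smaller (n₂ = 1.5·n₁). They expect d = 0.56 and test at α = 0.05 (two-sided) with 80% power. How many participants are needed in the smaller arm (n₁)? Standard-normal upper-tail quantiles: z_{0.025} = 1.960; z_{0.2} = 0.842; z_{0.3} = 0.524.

With allocation ratio k = n₂/n₁ = 1.5, Var(x̄₁−x̄₂) = σ²(1/n₁ + 1/(k·n₁)) = σ²·(k+1)/(k·n₁).
So n₁ = (1 + 1/k)·((z_{α/2} + z_β)/d)² = 1.667 × (2.802/0.56)².
n₁ = 1.667 × 25.04 = 41.7.
Round up: n₁ = 42, giving n₂ = 1.5 × 42 = 63.

n₁ = 42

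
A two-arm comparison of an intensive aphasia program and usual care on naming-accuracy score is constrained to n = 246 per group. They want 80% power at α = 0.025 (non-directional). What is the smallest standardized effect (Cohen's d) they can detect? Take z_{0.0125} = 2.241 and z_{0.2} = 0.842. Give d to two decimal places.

d_min ≈ 0.28

For two independent groups of n = 246 each: d_min = (z_{α/2} + z_β)·√(2/n).
z-sum = 2.241 + 0.842 = 3.083.
d_min = 3.083 × √(2/246) = 3.083 × 0.0902 = 0.278.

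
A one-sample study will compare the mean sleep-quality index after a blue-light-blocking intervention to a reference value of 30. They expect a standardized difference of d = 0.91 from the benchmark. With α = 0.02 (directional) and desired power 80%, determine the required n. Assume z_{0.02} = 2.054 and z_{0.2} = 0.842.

n = 11

For a one-sample test: n = ((z_{α} + z_β) / d)².
z_{α} + z_β = 2.054 + 0.842 = 2.896.
n = (2.896 / 0.91)² = 3.182² = 10.13.
Round up.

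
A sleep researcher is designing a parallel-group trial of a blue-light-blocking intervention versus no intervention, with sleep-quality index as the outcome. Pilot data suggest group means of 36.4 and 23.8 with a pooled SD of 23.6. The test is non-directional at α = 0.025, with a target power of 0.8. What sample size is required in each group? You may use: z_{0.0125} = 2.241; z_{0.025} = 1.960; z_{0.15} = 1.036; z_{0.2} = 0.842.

n = 67 per group

Cohen's d = |M₁ − M₂| / SD_pooled = |36.4 − 23.8| / 23.6 = 12.6 / 23.6 = 0.534.
For two independent groups with equal n: n = 2·((z_{α/2} + z_β) / d)².
z_{α/2} + z_β = 2.241 + 0.842 = 3.083.
n = 2 × (3.083 / 0.534)² = 2 × 5.773² = 2 × 33.33 = 66.7.
Round up to the next whole participant.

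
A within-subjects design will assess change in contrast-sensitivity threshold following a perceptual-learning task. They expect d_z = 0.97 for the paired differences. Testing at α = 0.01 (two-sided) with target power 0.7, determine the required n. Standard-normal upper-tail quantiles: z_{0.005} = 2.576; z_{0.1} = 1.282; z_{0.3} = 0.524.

n = 11 pairs

For a paired (one-sample on differences) test: n = ((z_{α/2} + z_β) / d)².
z_{α/2} + z_β = 2.576 + 0.524 = 3.100.
n = (3.100 / 0.97)² = 3.196² = 10.21.
Round up.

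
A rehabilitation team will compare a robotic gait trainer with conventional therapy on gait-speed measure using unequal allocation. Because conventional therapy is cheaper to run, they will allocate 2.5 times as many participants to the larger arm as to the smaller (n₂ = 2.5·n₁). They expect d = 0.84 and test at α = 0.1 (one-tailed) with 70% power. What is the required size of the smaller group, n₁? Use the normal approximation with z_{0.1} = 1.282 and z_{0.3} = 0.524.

With allocation ratio k = n₂/n₁ = 2.5, Var(x̄₁−x̄₂) = σ²(1/n₁ + 1/(k·n₁)) = σ²·(k+1)/(k·n₁).
So n₁ = (1 + 1/k)·((z_{α} + z_β)/d)² = 1.400 × (1.806/0.84)².
n₁ = 1.400 × 4.62 = 6.5.
Round up: n₁ = 7, giving n₂ = ⌈2.5 × 7⌉ = ⌈17.5⌉ = 18.

n₁ = 7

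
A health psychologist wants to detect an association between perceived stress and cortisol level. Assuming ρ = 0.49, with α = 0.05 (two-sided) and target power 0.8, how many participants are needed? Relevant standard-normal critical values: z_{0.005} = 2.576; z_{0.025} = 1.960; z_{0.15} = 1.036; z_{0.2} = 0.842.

n = 31

Fisher's z: C = ½·ln((1+r)/(1−r)) = ½·ln(2.9216) = 0.5361.
n = ((z_{α/2} + z_β)/C)² + 3.
(1.960 + 0.842) / 0.5361 = 2.802 / 0.5361 = 5.227.
n = 5.227² + 3 = 27.32 + 3 = 30.3.
Round up.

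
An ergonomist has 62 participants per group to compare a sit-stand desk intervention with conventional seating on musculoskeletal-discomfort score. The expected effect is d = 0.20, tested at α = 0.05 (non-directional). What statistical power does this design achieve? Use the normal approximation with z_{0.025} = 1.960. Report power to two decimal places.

For two equal groups, power = Φ(d·√(n/2) − z_{α/2}).
d·√(n/2) = 0.20 × √(62/2) = 0.20 × 5.568 = 1.114.
z_β = 1.114 − 1.960 = -0.846.
Power = Φ(-0.846) = 0.199.

power ≈ 0.20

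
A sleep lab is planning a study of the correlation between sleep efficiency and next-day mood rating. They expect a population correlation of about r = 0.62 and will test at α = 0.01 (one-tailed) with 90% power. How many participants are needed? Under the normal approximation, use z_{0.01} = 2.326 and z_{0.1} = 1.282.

Fisher's z: C = ½·ln((1+r)/(1−r)) = ½·ln(4.2632) = 0.7250.
n = ((z_{α} + z_β)/C)² + 3.
(2.326 + 1.282) / 0.7250 = 3.608 / 0.7250 = 4.977.
n = 4.977² + 3 = 24.77 + 3 = 27.8.
Round up.

n = 28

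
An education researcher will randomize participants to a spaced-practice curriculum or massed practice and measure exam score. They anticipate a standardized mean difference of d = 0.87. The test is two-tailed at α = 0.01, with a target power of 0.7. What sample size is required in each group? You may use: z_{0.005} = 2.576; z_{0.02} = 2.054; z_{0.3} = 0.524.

For two independent groups with equal n: n = 2·((z_{α/2} + z_β) / d)².
z_{α/2} + z_β = 2.576 + 0.524 = 3.100.
n = 2 × (3.100 / 0.87)² = 2 × 3.563² = 2 × 12.70 = 25.4.
Round up to the next whole participant.

n = 26 per group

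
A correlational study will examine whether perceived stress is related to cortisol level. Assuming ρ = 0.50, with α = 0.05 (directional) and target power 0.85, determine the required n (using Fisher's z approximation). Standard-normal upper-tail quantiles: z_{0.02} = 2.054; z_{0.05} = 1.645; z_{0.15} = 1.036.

Fisher's z: C = ½·ln((1+r)/(1−r)) = ½·ln(3.0000) = 0.5493.
n = ((z_{α} + z_β)/C)² + 3.
(1.645 + 1.036) / 0.5493 = 2.681 / 0.5493 = 4.881.
n = 4.881² + 3 = 23.82 + 3 = 26.8.
Round up.

n = 27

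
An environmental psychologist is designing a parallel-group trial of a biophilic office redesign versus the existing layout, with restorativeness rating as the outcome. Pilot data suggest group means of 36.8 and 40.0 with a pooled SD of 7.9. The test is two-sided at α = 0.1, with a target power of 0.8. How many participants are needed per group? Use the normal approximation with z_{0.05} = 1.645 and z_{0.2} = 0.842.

n = 76 per group

Cohen's d = |M₁ − M₂| / SD_pooled = |36.8 − 40.0| / 7.9 = 3.2 / 7.9 = 0.405.
For two independent groups with equal n: n = 2·((z_{α/2} + z_β) / d)².
z_{α/2} + z_β = 1.645 + 0.842 = 2.487.
n = 2 × (2.487 / 0.405)² = 2 × 6.141² = 2 × 37.71 = 75.4.
Round up to the next whole participant.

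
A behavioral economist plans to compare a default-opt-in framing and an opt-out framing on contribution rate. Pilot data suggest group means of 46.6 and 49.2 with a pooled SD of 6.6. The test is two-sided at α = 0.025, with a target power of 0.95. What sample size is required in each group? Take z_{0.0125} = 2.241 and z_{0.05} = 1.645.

Cohen's d = |M₁ − M₂| / SD_pooled = |46.6 − 49.2| / 6.6 = 2.6 / 6.6 = 0.394.
For two independent groups with equal n: n = 2·((z_{α/2} + z_β) / d)².
z_{α/2} + z_β = 2.241 + 1.645 = 3.886.
n = 2 × (3.886 / 0.394)² = 2 × 9.863² = 2 × 97.28 = 194.6.
Round up to the next whole participant.

n = 195 per group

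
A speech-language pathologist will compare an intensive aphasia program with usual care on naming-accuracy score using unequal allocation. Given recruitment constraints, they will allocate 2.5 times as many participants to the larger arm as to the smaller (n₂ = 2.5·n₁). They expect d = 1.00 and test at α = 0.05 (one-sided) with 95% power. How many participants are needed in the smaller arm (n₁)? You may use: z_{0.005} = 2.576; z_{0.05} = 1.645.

With allocation ratio k = n₂/n₁ = 2.5, Var(x̄₁−x̄₂) = σ²(1/n₁ + 1/(k·n₁)) = σ²·(k+1)/(k·n₁).
So n₁ = (1 + 1/k)·((z_{α} + z_β)/d)² = 1.400 × (3.290/1.00)².
n₁ = 1.400 × 10.82 = 15.2.
Round up: n₁ = 16, giving n₂ = 2.5 × 16 = 40.

n₁ = 16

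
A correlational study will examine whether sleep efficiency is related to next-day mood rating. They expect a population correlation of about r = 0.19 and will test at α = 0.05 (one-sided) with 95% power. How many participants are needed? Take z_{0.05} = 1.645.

Fisher's z: C = ½·ln((1+r)/(1−r)) = ½·ln(1.4691) = 0.1923.
n = ((z_{α} + z_β)/C)² + 3.
(1.645 + 1.645) / 0.1923 = 3.290 / 0.1923 = 17.109.
n = 17.109² + 3 = 292.71 + 3 = 295.7.
Round up.

n = 296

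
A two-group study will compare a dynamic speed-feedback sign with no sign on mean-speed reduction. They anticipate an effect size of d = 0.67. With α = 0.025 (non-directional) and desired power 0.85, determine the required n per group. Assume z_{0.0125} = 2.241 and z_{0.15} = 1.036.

For two independent groups with equal n: n = 2·((z_{α/2} + z_β) / d)².
z_{α/2} + z_β = 2.241 + 1.036 = 3.277.
n = 2 × (3.277 / 0.67)² = 2 × 4.891² = 2 × 23.92 = 47.8.
Round up to the next whole participant.

n = 48 per group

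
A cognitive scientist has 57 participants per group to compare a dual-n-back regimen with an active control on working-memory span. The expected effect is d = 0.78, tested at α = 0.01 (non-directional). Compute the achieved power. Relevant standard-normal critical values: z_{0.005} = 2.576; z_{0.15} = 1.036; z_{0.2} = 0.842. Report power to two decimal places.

For two equal groups, power = Φ(d·√(n/2) − z_{α/2}).
d·√(n/2) = 0.78 × √(57/2) = 0.78 × 5.339 = 4.164.
z_β = 4.164 − 2.576 = 1.588.
Power = Φ(1.588) = 0.944.

power ≈ 0.94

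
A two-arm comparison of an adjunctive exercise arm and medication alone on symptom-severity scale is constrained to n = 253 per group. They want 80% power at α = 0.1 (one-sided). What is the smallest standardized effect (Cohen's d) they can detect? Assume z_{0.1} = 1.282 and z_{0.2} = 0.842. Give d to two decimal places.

d_min ≈ 0.19

For two independent groups of n = 253 each: d_min = (z_{α} + z_β)·√(2/n).
z-sum = 1.282 + 0.842 = 2.124.
d_min = 2.124 × √(2/253) = 2.124 × 0.0889 = 0.189.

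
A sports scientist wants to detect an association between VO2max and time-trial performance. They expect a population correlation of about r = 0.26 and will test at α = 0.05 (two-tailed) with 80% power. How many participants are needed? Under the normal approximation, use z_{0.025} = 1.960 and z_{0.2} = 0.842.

Fisher's z: C = ½·ln((1+r)/(1−r)) = ½·ln(1.7027) = 0.2661.
n = ((z_{α/2} + z_β)/C)² + 3.
(1.960 + 0.842) / 0.2661 = 2.802 / 0.2661 = 10.530.
n = 10.530² + 3 = 110.88 + 3 = 113.9.
Round up.

n = 114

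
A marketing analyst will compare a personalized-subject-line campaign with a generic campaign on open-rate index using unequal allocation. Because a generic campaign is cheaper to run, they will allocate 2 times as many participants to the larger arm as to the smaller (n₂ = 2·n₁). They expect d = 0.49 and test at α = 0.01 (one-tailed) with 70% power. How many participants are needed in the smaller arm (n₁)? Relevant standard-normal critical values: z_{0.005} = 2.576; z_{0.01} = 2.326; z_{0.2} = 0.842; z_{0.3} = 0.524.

With allocation ratio k = n₂/n₁ = 2, Var(x̄₁−x̄₂) = σ²(1/n₁ + 1/(k·n₁)) = σ²·(k+1)/(k·n₁).
So n₁ = (1 + 1/k)·((z_{α} + z_β)/d)² = 1.500 × (2.850/0.49)².
n₁ = 1.500 × 33.83 = 50.7.
Round up: n₁ = 51, giving n₂ = 2 × 51 = 102.

n₁ = 51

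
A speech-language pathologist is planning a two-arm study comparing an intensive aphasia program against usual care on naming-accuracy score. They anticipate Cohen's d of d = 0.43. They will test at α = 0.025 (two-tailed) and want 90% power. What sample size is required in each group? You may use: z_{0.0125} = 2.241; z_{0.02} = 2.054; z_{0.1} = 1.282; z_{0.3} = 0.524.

For two independent groups with equal n: n = 2·((z_{α/2} + z_β) / d)².
z_{α/2} + z_β = 2.241 + 1.282 = 3.523.
n = 2 × (3.523 / 0.43)² = 2 × 8.193² = 2 × 67.13 = 134.3.
Round up to the next whole participant.

n = 135 per group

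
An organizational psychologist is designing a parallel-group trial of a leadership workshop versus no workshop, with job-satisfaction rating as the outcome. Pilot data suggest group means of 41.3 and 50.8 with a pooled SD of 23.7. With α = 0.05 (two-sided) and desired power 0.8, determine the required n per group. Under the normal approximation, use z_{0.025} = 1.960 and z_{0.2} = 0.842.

Cohen's d = |M₁ − M₂| / SD_pooled = |41.3 − 50.8| / 23.7 = 9.5 / 23.7 = 0.401.
For two independent groups with equal n: n = 2·((z_{α/2} + z_β) / d)².
z_{α/2} + z_β = 1.960 + 0.842 = 2.802.
n = 2 × (2.802 / 0.401)² = 2 × 6.988² = 2 × 48.83 = 97.7.
Round up to the next whole participant.

n = 98 per group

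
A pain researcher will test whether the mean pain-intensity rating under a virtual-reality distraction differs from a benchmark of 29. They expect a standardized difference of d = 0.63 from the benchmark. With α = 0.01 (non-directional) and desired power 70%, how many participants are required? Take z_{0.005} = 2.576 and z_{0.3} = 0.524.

For a one-sample test: n = ((z_{α/2} + z_β) / d)².
z_{α/2} + z_β = 2.576 + 0.524 = 3.100.
n = (3.100 / 0.63)² = 4.921² = 24.21.
Round up.

n = 25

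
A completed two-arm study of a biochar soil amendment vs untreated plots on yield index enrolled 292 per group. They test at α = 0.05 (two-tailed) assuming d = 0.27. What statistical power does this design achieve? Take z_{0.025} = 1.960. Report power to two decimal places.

For two equal groups, power = Φ(d·√(n/2) − z_{α/2}).
d·√(n/2) = 0.27 × √(292/2) = 0.27 × 12.083 = 3.262.
z_β = 3.262 − 1.960 = 1.302.
Power = Φ(1.302) = 0.904.

power ≈ 0.90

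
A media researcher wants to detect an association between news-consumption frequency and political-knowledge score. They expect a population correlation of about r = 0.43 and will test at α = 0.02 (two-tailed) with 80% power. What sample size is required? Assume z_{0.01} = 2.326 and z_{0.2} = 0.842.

Fisher's z: C = ½·ln((1+r)/(1−r)) = ½·ln(2.5088) = 0.4599.
n = ((z_{α/2} + z_β)/C)² + 3.
(2.326 + 0.842) / 0.4599 = 3.168 / 0.4599 = 6.888.
n = 6.888² + 3 = 47.45 + 3 = 50.5.
Round up.

n = 51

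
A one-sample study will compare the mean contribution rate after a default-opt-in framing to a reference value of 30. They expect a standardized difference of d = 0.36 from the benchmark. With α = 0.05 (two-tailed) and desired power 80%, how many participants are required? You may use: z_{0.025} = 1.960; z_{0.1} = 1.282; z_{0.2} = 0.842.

n = 61

For a one-sample test: n = ((z_{α/2} + z_β) / d)².
z_{α/2} + z_β = 1.960 + 0.842 = 2.802.
n = (2.802 / 0.36)² = 7.783² = 60.58.
Round up.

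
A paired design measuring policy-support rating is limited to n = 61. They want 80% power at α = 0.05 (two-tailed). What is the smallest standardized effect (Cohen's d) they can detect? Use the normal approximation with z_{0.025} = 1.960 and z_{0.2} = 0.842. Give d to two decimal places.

For a single sample (or paired design) of n = 61: d_min = (z_{α/2} + z_β)/√n.
z-sum = 1.960 + 0.842 = 2.802.
d_min = 2.802 / √61 = 2.802 / 7.810 = 0.359.

d_min ≈ 0.36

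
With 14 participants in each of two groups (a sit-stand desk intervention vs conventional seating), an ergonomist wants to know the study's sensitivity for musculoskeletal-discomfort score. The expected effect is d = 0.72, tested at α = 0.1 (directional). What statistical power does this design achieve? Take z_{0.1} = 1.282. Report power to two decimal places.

power ≈ 0.73

For two equal groups, power = Φ(d·√(n/2) − z_{α}).
d·√(n/2) = 0.72 × √(14/2) = 0.72 × 2.646 = 1.905.
z_β = 1.905 − 1.282 = 0.623.
Power = Φ(0.623) = 0.733.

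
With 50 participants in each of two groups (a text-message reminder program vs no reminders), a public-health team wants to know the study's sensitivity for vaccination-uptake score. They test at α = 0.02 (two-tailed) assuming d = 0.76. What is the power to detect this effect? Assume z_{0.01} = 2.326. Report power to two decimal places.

power ≈ 0.93

For two equal groups, power = Φ(d·√(n/2) − z_{α/2}).
d·√(n/2) = 0.76 × √(50/2) = 0.76 × 5.000 = 3.800.
z_β = 3.800 − 2.326 = 1.474.
Power = Φ(1.474) = 0.930.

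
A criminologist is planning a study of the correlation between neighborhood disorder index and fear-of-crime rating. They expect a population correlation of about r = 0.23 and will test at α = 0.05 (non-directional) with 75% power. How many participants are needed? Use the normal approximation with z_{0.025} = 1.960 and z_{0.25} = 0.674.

Fisher's z: C = ½·ln((1+r)/(1−r)) = ½·ln(1.5974) = 0.2342.
n = ((z_{α/2} + z_β)/C)² + 3.
(1.960 + 0.674) / 0.2342 = 2.634 / 0.2342 = 11.247.
n = 11.247² + 3 = 126.49 + 3 = 129.5.
Round up.

n = 130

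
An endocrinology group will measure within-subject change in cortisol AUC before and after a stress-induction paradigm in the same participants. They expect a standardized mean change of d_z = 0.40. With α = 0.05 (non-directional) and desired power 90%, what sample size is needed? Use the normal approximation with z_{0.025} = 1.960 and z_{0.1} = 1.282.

n = 66 pairs

For a paired (one-sample on differences) test: n = ((z_{α/2} + z_β) / d)².
z_{α/2} + z_β = 1.960 + 1.282 = 3.242.
n = (3.242 / 0.40)² = 8.105² = 65.69.
Round up.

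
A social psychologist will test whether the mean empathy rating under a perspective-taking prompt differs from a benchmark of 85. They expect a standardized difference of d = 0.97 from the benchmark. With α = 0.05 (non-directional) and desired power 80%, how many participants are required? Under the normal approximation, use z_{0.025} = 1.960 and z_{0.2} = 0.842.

For a one-sample test: n = ((z_{α/2} + z_β) / d)².
z_{α/2} + z_β = 1.960 + 0.842 = 2.802.
n = (2.802 / 0.97)² = 2.889² = 8.34.
Round up.

n = 9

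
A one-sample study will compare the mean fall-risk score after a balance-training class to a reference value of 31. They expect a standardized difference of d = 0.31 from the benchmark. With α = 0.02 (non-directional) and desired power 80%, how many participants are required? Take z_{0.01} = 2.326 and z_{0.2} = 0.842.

n = 105

For a one-sample test: n = ((z_{α/2} + z_β) / d)².
z_{α/2} + z_β = 2.326 + 0.842 = 3.168.
n = (3.168 / 0.31)² = 10.219² = 104.44.
Round up.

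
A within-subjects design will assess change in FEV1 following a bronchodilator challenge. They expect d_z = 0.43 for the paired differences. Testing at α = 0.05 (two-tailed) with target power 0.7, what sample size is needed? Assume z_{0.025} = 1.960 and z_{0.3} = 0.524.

For a paired (one-sample on differences) test: n = ((z_{α/2} + z_β) / d)².
z_{α/2} + z_β = 1.960 + 0.524 = 2.484.
n = (2.484 / 0.43)² = 5.777² = 33.37.
Round up.

n = 34 pairs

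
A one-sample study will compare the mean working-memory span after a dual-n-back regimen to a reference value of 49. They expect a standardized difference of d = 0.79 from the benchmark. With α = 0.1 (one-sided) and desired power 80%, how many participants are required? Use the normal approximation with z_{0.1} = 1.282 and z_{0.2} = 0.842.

n = 8

For a one-sample test: n = ((z_{α} + z_β) / d)².
z_{α} + z_β = 1.282 + 0.842 = 2.124.
n = (2.124 / 0.79)² = 2.689² = 7.23.
Round up.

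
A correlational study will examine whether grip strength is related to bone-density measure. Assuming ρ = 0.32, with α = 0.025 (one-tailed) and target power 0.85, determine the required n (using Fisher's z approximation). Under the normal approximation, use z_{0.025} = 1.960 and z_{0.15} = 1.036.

Fisher's z: C = ½·ln((1+r)/(1−r)) = ½·ln(1.9412) = 0.3316.
n = ((z_{α} + z_β)/C)² + 3.
(1.960 + 1.036) / 0.3316 = 2.996 / 0.3316 = 9.035.
n = 9.035² + 3 = 81.63 + 3 = 84.6.
Round up.

n = 85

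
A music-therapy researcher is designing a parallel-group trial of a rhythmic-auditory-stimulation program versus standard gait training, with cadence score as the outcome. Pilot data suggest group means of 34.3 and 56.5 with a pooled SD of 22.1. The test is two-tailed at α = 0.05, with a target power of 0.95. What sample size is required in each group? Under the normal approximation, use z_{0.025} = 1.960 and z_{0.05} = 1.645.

n = 26 per group

Cohen's d = |M₁ − M₂| / SD_pooled = |34.3 − 56.5| / 22.1 = 22.2 / 22.1 = 1.005.
For two independent groups with equal n: n = 2·((z_{α/2} + z_β) / d)².
z_{α/2} + z_β = 1.960 + 1.645 = 3.605.
n = 2 × (3.605 / 1.005)² = 2 × 3.587² = 2 × 12.87 = 25.7.
Round up to the next whole participant.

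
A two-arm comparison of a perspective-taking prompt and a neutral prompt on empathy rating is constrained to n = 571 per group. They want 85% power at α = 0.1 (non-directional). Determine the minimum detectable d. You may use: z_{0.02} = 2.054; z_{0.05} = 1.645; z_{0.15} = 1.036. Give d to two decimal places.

For two independent groups of n = 571 each: d_min = (z_{α/2} + z_β)·√(2/n).
z-sum = 1.645 + 1.036 = 2.681.
d_min = 2.681 × √(2/571) = 2.681 × 0.0592 = 0.159.

d_min ≈ 0.16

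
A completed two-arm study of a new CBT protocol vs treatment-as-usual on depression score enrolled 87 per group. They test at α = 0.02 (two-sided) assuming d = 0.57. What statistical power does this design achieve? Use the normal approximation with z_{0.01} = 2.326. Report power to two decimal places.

For two equal groups, power = Φ(d·√(n/2) − z_{α/2}).
d·√(n/2) = 0.57 × √(87/2) = 0.57 × 6.595 = 3.759.
z_β = 3.759 − 2.326 = 1.433.
Power = Φ(1.433) = 0.924.

power ≈ 0.92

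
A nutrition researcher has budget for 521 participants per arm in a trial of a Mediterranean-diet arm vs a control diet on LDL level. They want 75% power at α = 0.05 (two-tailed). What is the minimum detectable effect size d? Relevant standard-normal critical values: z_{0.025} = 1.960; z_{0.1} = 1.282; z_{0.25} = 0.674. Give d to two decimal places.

d_min ≈ 0.16

For two independent groups of n = 521 each: d_min = (z_{α/2} + z_β)·√(2/n).
z-sum = 1.960 + 0.674 = 2.634.
d_min = 2.634 × √(2/521) = 2.634 × 0.0620 = 0.163.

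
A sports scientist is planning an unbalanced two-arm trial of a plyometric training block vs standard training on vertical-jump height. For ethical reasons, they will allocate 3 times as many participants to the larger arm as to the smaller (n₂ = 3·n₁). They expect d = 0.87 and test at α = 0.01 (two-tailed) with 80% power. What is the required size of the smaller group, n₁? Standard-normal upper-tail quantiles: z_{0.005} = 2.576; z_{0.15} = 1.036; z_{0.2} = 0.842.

With allocation ratio k = n₂/n₁ = 3, Var(x̄₁−x̄₂) = σ²(1/n₁ + 1/(k·n₁)) = σ²·(k+1)/(k·n₁).
So n₁ = (1 + 1/k)·((z_{α/2} + z_β)/d)² = 1.333 × (3.418/0.87)².
n₁ = 1.333 × 15.43 = 20.6.
Round up: n₁ = 21, giving n₂ = 3 × 21 = 63.

n₁ = 21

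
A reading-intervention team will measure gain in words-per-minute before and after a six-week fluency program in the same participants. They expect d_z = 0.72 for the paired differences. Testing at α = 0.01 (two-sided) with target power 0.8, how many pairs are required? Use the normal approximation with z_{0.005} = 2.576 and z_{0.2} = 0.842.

For a paired (one-sample on differences) test: n = ((z_{α/2} + z_β) / d)².
z_{α/2} + z_β = 2.576 + 0.842 = 3.418.
n = (3.418 / 0.72)² = 4.747² = 22.54.
Round up.

n = 23 pairs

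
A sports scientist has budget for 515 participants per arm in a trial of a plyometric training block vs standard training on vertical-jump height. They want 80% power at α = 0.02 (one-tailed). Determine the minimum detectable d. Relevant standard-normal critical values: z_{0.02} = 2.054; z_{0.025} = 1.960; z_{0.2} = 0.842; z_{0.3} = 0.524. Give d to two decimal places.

d_min ≈ 0.18

For two independent groups of n = 515 each: d_min = (z_{α} + z_β)·√(2/n).
z-sum = 2.054 + 0.842 = 2.896.
d_min = 2.896 × √(2/515) = 2.896 × 0.0623 = 0.180.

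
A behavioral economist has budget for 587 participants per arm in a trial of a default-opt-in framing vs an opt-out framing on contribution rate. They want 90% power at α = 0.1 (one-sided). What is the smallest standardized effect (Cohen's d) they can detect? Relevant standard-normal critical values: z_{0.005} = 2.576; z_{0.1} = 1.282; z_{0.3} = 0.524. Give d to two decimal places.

d_min ≈ 0.15

For two independent groups of n = 587 each: d_min = (z_{α} + z_β)·√(2/n).
z-sum = 1.282 + 1.282 = 2.564.
d_min = 2.564 × √(2/587) = 2.564 × 0.0584 = 0.150.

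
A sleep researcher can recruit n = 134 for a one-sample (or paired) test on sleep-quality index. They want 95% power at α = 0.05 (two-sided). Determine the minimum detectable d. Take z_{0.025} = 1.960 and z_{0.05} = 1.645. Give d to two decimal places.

For a single sample (or paired design) of n = 134: d_min = (z_{α/2} + z_β)/√n.
z-sum = 1.960 + 1.645 = 3.605.
d_min = 3.605 / √134 = 3.605 / 11.576 = 0.311.

d_min ≈ 0.31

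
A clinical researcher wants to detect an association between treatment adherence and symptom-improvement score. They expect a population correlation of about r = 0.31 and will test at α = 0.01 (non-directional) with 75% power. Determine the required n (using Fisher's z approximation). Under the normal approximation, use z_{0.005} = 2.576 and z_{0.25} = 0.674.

n = 106

Fisher's z: C = ½·ln((1+r)/(1−r)) = ½·ln(1.8986) = 0.3205.
n = ((z_{α/2} + z_β)/C)² + 3.
(2.576 + 0.674) / 0.3205 = 3.250 / 0.3205 = 10.140.
n = 10.140² + 3 = 102.83 + 3 = 105.8.
Round up.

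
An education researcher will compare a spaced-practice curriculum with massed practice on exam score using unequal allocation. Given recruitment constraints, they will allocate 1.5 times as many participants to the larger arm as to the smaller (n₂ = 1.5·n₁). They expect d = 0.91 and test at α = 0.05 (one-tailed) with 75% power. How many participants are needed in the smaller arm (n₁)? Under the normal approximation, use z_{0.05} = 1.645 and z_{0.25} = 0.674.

With allocation ratio k = n₂/n₁ = 1.5, Var(x̄₁−x̄₂) = σ²(1/n₁ + 1/(k·n₁)) = σ²·(k+1)/(k·n₁).
So n₁ = (1 + 1/k)·((z_{α} + z_β)/d)² = 1.667 × (2.319/0.91)².
n₁ = 1.667 × 6.49 = 10.8.
Round up: n₁ = 11, giving n₂ = ⌈1.5 × 11⌉ = ⌈16.5⌉ = 17.

n₁ = 11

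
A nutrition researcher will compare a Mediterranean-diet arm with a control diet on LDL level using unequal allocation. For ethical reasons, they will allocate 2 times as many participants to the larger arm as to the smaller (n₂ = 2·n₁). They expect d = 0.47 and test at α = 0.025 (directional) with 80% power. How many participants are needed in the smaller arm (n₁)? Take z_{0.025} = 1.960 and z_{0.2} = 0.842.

n₁ = 54

With allocation ratio k = n₂/n₁ = 2, Var(x̄₁−x̄₂) = σ²(1/n₁ + 1/(k·n₁)) = σ²·(k+1)/(k·n₁).
So n₁ = (1 + 1/k)·((z_{α} + z_β)/d)² = 1.500 × (2.802/0.47)².
n₁ = 1.500 × 35.54 = 53.3.
Round up: n₁ = 54, giving n₂ = 2 × 54 = 108.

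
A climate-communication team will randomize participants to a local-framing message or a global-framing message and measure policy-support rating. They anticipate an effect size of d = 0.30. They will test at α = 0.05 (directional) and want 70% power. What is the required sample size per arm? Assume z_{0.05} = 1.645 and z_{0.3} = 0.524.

n = 105 per group

For two independent groups with equal n: n = 2·((z_{α} + z_β) / d)².
z_{α} + z_β = 1.645 + 0.524 = 2.169.
n = 2 × (2.169 / 0.30)² = 2 × 7.230² = 2 × 52.27 = 104.5.
Round up to the next whole participant.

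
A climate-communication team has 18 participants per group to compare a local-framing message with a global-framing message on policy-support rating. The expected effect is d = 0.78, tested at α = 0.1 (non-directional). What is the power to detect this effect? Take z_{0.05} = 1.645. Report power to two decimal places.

power ≈ 0.76

For two equal groups, power = Φ(d·√(n/2) − z_{α/2}).
d·√(n/2) = 0.78 × √(18/2) = 0.78 × 3.000 = 2.340.
z_β = 2.340 − 1.645 = 0.695.
Power = Φ(0.695) = 0.756.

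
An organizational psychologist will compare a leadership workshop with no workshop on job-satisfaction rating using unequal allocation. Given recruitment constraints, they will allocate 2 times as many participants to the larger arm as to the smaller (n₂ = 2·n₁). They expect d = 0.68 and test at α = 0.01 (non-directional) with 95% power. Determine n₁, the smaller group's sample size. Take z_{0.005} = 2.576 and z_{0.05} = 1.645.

n₁ = 58

With allocation ratio k = n₂/n₁ = 2, Var(x̄₁−x̄₂) = σ²(1/n₁ + 1/(k·n₁)) = σ²·(k+1)/(k·n₁).
So n₁ = (1 + 1/k)·((z_{α/2} + z_β)/d)² = 1.500 × (4.221/0.68)².
n₁ = 1.500 × 38.53 = 57.8.
Round up: n₁ = 58, giving n₂ = 2 × 58 = 116.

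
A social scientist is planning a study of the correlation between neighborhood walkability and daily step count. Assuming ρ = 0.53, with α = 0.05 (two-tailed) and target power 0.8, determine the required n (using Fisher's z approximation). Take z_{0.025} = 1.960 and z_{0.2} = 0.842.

Fisher's z: C = ½·ln((1+r)/(1−r)) = ½·ln(3.2553) = 0.5901.
n = ((z_{α/2} + z_β)/C)² + 3.
(1.960 + 0.842) / 0.5901 = 2.802 / 0.5901 = 4.748.
n = 4.748² + 3 = 22.55 + 3 = 25.5.
Round up.

n = 26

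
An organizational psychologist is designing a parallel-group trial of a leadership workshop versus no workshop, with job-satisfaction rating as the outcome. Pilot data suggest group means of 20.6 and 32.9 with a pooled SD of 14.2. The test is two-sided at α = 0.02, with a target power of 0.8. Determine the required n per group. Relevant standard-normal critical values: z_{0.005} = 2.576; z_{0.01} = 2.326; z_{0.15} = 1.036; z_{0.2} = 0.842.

n = 27 per group

Cohen's d = |M₁ − M₂| / SD_pooled = |20.6 − 32.9| / 14.2 = 12.3 / 14.2 = 0.866.
For two independent groups with equal n: n = 2·((z_{α/2} + z_β) / d)².
z_{α/2} + z_β = 2.326 + 0.842 = 3.168.
n = 2 × (3.168 / 0.866)² = 2 × 3.658² = 2 × 13.38 = 26.8.
Round up to the next whole participant.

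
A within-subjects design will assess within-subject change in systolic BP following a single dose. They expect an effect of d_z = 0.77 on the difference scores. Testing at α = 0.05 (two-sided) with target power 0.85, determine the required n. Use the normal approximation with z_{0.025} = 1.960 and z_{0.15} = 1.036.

n = 16 pairs

For a paired (one-sample on differences) test: n = ((z_{α/2} + z_β) / d)².
z_{α/2} + z_β = 1.960 + 1.036 = 2.996.
n = (2.996 / 0.77)² = 3.891² = 15.14.
Round up.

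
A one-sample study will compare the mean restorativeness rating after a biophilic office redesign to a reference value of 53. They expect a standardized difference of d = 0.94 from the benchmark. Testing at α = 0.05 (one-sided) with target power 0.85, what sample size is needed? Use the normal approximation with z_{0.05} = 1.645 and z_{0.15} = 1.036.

n = 9

For a one-sample test: n = ((z_{α} + z_β) / d)².
z_{α} + z_β = 1.645 + 1.036 = 2.681.
n = (2.681 / 0.94)² = 2.852² = 8.13.
Round up.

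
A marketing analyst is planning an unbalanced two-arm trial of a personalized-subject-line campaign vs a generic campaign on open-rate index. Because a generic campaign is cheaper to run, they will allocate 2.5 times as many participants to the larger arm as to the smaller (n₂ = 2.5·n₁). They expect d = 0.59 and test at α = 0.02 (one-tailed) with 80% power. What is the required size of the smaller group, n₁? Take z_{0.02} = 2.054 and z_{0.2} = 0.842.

With allocation ratio k = n₂/n₁ = 2.5, Var(x̄₁−x̄₂) = σ²(1/n₁ + 1/(k·n₁)) = σ²·(k+1)/(k·n₁).
So n₁ = (1 + 1/k)·((z_{α} + z_β)/d)² = 1.400 × (2.896/0.59)².
n₁ = 1.400 × 24.09 = 33.7.
Round up: n₁ = 34, giving n₂ = 2.5 × 34 = 85.

n₁ = 34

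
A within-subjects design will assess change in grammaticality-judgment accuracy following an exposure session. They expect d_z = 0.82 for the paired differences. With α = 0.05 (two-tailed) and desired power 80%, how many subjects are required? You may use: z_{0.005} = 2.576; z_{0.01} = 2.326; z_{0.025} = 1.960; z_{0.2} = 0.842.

For a paired (one-sample on differences) test: n = ((z_{α/2} + z_β) / d)².
z_{α/2} + z_β = 1.960 + 0.842 = 2.802.
n = (2.802 / 0.82)² = 3.417² = 11.68.
Round up.

n = 12 pairs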